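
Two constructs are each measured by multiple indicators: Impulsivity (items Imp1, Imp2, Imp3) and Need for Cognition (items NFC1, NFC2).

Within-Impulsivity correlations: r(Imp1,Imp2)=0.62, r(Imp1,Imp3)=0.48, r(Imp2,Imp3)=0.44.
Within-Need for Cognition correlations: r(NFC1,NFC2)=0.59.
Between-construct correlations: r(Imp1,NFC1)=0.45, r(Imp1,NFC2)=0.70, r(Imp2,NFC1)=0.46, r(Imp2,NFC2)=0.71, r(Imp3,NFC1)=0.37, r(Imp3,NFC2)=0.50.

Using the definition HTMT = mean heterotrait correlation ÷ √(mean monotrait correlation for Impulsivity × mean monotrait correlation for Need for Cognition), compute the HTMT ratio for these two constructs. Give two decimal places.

Mean between = 3.19/6 = 0.5317.
Mean within-Imp = 1.54/3 = 0.5133; mean within-NFC = 0.59/1 = 0.5900.
Geometric mean = √(0.5133 × 0.5900) = 0.5503.
HTMT = 0.5317 / 0.5503 = 0.97.

0.97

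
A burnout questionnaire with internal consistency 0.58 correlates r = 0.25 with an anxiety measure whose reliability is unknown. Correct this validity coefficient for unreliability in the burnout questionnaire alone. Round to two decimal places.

0.33

Single correction: r_c = r_obs / √r_xx = 0.25 / √0.58 = 0.25 / 0.7616 ≈ 0.33.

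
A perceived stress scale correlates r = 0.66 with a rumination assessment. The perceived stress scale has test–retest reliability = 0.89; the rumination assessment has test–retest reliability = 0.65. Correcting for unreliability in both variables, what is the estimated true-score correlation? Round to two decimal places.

0.87

r_true = r_obs / √(r_xx · r_yy) = 0.66 / √(0.89 × 0.65) = 0.66 / √0.5785 = 0.66 / 0.7606 ≈ 0.87.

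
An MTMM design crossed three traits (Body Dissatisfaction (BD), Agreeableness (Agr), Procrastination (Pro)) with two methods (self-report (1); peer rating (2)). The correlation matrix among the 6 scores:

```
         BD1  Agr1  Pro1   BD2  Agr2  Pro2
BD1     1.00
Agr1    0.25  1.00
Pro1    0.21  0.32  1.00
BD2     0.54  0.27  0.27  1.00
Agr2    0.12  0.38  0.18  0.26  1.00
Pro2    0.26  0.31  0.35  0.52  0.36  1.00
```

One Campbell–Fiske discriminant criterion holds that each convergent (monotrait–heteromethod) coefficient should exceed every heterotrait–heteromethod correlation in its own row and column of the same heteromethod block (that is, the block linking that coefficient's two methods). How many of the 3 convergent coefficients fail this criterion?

0

Checking each validity diagonal entry against its comparison values:
BD (methods 1·2): 0.54 vs {0.12, 0.27, 0.26, 0.27} → pass.
Agr (methods 1·2): 0.38 vs {0.27, 0.12, 0.31, 0.18} → pass.
Pro (methods 1·2): 0.35 vs {0.27, 0.26, 0.18, 0.31} → pass.
0 of 3 fail.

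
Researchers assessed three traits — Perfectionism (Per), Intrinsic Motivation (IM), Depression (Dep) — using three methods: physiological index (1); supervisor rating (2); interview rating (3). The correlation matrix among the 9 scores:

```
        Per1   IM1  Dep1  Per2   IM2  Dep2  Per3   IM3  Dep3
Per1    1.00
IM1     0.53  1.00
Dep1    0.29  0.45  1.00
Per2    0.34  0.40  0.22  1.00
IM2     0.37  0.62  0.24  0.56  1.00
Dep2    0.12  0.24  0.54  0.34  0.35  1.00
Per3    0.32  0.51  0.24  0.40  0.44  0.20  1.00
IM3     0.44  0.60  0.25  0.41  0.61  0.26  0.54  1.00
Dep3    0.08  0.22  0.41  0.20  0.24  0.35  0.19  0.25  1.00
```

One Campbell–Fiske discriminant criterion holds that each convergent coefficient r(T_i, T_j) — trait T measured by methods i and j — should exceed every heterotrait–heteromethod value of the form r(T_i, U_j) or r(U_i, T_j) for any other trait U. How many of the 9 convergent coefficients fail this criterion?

3

Checking each validity diagonal entry against its comparison values:
Per (methods 1·2): 0.34 vs {0.37, 0.40, 0.12, 0.22} → fail.
Per (methods 1·3): 0.32 vs {0.44, 0.51, 0.08, 0.24} → fail.
Per (methods 2·3): 0.40 vs {0.41, 0.44, 0.20, 0.20} → fail.
IM (methods 1·2): 0.62 vs {0.40, 0.37, 0.24, 0.24} → pass.
IM (methods 1·3): 0.60 vs {0.51, 0.44, 0.22, 0.25} → pass.
IM (methods 2·3): 0.61 vs {0.44, 0.41, 0.24, 0.26} → pass.
Dep (methods 1·2): 0.54 vs {0.22, 0.12, 0.24, 0.24} → pass.
Dep (methods 1·3): 0.41 vs {0.24, 0.08, 0.25, 0.22} → pass.
Dep (methods 2·3): 0.35 vs {0.20, 0.20, 0.26, 0.24} → pass.
3 of 9 fail.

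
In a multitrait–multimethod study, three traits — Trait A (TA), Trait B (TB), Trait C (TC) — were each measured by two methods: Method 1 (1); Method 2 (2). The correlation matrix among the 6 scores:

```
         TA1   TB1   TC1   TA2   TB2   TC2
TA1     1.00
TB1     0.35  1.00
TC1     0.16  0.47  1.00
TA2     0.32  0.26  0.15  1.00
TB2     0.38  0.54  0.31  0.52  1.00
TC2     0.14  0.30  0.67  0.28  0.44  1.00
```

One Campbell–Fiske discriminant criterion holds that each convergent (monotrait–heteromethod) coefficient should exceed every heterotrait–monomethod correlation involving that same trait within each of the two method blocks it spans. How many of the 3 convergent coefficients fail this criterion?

1

Checking each validity diagonal entry against its comparison values:
TA (methods 1·2): 0.32 vs {0.35, 0.52, 0.16, 0.28} → fail.
TB (methods 1·2): 0.54 vs {0.35, 0.52, 0.47, 0.44} → pass.
TC (methods 1·2): 0.67 vs {0.16, 0.28, 0.47, 0.44} → pass.
1 of 3 fail.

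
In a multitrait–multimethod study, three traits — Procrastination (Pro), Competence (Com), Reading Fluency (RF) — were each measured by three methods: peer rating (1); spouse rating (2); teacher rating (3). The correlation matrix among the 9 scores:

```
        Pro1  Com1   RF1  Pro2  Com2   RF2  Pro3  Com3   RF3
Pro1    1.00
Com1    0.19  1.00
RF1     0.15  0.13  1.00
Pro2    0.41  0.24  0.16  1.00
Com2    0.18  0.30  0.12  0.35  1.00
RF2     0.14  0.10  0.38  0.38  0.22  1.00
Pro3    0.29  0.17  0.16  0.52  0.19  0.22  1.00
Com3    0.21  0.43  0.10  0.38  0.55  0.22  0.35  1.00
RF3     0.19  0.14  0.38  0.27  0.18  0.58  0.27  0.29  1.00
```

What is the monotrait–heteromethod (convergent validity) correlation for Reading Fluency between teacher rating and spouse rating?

0.58

Same trait (RF), different methods: r(RF3, RF2) = 0.58.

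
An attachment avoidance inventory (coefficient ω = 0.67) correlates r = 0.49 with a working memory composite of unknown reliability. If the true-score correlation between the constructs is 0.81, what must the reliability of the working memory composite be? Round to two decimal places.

0.55

r_true = r_obs / √(r_xx · r_yy) ⇒ 0.81 = 0.49 / √(0.67 · r_yy).
√(0.67 · r_yy) = 0.49 / 0.81 = 0.6049; 0.67 · r_yy = 0.3659; r_yy = 0.3659 / 0.67 ≈ 0.55.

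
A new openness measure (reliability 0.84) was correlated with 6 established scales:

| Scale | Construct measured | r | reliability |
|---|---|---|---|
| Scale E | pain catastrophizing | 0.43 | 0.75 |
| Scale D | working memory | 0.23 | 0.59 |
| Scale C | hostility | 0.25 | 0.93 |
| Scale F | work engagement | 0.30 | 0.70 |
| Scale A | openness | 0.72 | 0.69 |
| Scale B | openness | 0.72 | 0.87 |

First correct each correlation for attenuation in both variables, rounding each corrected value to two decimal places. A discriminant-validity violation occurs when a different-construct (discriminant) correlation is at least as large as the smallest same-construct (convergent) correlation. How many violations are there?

0

Disattenuated r (r / √(r_scale · r_new)):
  Scale E (disc): 0.43 / √(0.75·0.84) = 0.54
  Scale D (disc): 0.23 / √(0.59·0.84) = 0.33
  Scale C (disc): 0.25 / √(0.93·0.84) = 0.28
  Scale F (disc): 0.30 / √(0.70·0.84) = 0.39
  Scale A (conv): 0.72 / √(0.69·0.84) = 0.95
  Scale B (conv): 0.72 / √(0.87·0.84) = 0.84
Smallest convergent = 0.84. Discriminant values: 0.54, 0.33, 0.28, 0.39; count ≥ 0.84 → 0.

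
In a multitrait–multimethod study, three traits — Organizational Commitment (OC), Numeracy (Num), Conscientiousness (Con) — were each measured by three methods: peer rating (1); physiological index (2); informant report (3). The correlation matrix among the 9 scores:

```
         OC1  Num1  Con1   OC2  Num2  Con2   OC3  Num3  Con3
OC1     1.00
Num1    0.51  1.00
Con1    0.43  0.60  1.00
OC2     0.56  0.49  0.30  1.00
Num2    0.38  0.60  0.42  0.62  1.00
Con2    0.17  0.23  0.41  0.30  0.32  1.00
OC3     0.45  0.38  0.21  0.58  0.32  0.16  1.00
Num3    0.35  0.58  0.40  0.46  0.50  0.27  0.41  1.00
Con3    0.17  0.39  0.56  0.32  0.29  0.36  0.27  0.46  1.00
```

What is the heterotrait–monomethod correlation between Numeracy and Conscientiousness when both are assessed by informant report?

0.46

Different traits, same method: r(Num3, Con3) = 0.46.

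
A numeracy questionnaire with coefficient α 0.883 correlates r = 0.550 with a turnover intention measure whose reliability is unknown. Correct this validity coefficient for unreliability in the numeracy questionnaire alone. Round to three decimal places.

0.585

Single correction: r_c = r_obs / √r_xx = 0.550 / √0.883 = 0.550 / 0.9397 ≈ 0.585.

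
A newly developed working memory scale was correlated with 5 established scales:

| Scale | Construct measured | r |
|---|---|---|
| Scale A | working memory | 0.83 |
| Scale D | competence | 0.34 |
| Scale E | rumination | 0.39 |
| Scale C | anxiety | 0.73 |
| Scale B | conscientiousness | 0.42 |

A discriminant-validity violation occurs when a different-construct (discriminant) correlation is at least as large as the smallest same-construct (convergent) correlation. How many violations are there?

0

Convergent (same construct = working memory): Scale A.
Smallest convergent = 0.83. Discriminant values: 0.34, 0.39, 0.73, 0.42; count ≥ 0.83 → 0.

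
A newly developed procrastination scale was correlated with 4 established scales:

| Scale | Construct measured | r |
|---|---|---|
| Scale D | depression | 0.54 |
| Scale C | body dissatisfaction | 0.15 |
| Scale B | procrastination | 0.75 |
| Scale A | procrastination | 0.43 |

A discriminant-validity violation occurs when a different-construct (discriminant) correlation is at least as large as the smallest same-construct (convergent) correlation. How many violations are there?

1

Convergent (same construct = procrastination): Scale B, Scale A.
Smallest convergent = 0.43. Discriminant values: 0.54, 0.15; count ≥ 0.43 → 1.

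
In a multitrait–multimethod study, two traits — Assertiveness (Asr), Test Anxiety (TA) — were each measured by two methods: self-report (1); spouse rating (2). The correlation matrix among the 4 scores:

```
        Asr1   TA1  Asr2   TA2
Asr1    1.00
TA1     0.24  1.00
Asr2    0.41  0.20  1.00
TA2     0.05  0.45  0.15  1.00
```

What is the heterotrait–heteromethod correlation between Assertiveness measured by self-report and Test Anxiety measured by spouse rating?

0.05

Different traits and methods: r(Asr1, TA2) = 0.05.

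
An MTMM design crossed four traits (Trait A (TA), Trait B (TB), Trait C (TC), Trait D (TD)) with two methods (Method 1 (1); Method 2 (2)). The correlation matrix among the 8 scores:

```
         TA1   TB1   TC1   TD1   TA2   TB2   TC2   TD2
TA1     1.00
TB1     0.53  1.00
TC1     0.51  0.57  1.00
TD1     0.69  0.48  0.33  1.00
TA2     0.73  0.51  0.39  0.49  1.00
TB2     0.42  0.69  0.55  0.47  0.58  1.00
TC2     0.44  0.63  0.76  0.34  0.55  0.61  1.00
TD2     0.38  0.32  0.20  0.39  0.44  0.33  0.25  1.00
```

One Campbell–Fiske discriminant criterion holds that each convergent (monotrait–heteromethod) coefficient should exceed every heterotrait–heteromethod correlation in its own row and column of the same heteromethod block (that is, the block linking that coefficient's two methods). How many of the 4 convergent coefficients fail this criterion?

1

Checking each validity diagonal entry against its comparison values:
TA (methods 1·2): 0.73 vs {0.42, 0.51, 0.44, 0.39, 0.38, 0.49} → pass.
TB (methods 1·2): 0.69 vs {0.51, 0.42, 0.63, 0.55, 0.32, 0.47} → pass.
TC (methods 1·2): 0.76 vs {0.39, 0.44, 0.55, 0.63, 0.20, 0.34} → pass.
TD (methods 1·2): 0.39 vs {0.49, 0.38, 0.47, 0.32, 0.34, 0.20} → fail.
1 of 4 fail.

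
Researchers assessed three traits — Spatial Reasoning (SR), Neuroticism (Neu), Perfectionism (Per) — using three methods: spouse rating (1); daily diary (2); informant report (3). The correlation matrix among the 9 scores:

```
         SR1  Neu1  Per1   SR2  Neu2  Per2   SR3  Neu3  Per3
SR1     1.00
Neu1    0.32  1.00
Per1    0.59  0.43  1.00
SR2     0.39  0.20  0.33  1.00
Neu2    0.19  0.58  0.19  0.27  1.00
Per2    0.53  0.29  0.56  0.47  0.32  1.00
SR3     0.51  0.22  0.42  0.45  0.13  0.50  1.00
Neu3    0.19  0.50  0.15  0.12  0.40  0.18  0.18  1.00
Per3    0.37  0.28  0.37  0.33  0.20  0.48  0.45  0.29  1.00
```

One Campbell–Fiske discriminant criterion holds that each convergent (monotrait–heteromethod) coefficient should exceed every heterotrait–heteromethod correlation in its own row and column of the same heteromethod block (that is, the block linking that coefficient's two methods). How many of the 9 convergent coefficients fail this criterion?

4

Each convergent coefficient versus the relevant comparison correlations:
SR (methods 1·2): 0.39 vs {0.19, 0.20, 0.53, 0.33} → fail.
SR (methods 1·3): 0.51 vs {0.19, 0.22, 0.37, 0.42} → pass.
SR (methods 2·3): 0.45 vs {0.12, 0.13, 0.33, 0.50} → fail.
Neu (methods 1·2): 0.58 vs {0.20, 0.19, 0.29, 0.19} → pass.
Neu (methods 1·3): 0.50 vs {0.22, 0.19, 0.28, 0.15} → pass.
Neu (methods 2·3): 0.40 vs {0.13, 0.12, 0.20, 0.18} → pass.
Per (methods 1·2): 0.56 vs {0.33, 0.53, 0.19, 0.29} → pass.
Per (methods 1·3): 0.37 vs {0.42, 0.37, 0.15, 0.28} → fail.
Per (methods 2·3): 0.48 vs {0.50, 0.33, 0.18, 0.20} → fail.
4 of 9 fail.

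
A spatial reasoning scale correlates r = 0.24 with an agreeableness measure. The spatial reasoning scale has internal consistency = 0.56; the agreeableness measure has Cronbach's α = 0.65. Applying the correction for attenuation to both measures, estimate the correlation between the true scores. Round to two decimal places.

r_true = r_obs / √(r_xx · r_yy) = 0.24 / √(0.56 × 0.65) = 0.24 / √0.3640 = 0.24 / 0.6033 ≈ 0.40.

0.40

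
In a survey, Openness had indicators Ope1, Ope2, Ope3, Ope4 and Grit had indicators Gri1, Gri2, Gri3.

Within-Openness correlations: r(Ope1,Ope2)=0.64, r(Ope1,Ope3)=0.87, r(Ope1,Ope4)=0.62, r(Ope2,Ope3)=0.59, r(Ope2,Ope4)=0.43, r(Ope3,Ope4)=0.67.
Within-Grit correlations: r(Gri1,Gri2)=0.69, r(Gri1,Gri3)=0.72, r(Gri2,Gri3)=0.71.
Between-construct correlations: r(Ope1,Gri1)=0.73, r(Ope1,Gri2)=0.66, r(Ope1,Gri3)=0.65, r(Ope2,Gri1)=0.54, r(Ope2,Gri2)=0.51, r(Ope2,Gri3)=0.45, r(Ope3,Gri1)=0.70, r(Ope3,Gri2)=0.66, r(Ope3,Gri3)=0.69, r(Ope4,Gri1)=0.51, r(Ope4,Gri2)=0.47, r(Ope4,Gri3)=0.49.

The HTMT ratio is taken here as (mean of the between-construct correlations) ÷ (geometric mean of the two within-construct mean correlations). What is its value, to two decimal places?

Between-construct mean = 7.06/12 = 0.5883.
Mean within-Ope = 3.82/6 = 0.6367; mean within-Gri = 2.12/3 = 0.7067.
Geometric mean = √(0.6367 × 0.7067) = 0.6708.
HTMT = 0.5883 / 0.6708 = 0.88.

0.88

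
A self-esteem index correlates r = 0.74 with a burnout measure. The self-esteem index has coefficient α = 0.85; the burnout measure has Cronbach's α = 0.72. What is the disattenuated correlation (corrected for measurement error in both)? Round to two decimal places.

r_true = r_obs / √(r_xx · r_yy) = 0.74 / √(0.85 × 0.72) = 0.74 / √0.6120 = 0.74 / 0.7823 ≈ 0.95.

0.95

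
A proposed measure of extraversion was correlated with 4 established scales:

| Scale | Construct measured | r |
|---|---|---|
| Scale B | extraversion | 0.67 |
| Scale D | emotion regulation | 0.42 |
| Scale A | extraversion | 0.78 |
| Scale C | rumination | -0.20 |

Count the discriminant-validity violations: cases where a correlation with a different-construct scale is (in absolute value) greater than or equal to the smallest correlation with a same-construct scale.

0

Convergent (same construct = extraversion): Scale B, Scale A.
Smallest convergent = 0.67. Discriminant |r|: 0.42, 0.20; count ≥ 0.67 → 0.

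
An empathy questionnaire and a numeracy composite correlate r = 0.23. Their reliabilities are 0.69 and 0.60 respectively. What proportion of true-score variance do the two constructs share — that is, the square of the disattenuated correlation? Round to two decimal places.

Disattenuated r = 0.23 / √(0.69 × 0.60) = 0.23 / 0.6434 = 0.3575.
Shared true-score variance = 0.3575² = 0.1278 ≈ 0.13.

0.13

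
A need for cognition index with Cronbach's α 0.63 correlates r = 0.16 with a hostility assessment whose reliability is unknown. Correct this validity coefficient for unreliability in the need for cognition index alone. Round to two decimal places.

0.20

Single correction: r_c = r_obs / √r_xx = 0.16 / √0.63 = 0.16 / 0.7937 ≈ 0.20.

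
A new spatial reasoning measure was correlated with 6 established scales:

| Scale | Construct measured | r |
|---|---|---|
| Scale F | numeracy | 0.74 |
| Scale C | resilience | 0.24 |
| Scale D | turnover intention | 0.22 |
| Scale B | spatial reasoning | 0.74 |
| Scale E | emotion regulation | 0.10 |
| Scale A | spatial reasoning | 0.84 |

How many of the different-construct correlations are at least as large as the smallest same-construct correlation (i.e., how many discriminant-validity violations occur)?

Convergent (same construct = spatial reasoning): Scale B, Scale A.
Smallest convergent = 0.74. Discriminant values: 0.74, 0.24, 0.22, 0.10; count ≥ 0.74 → 1.

1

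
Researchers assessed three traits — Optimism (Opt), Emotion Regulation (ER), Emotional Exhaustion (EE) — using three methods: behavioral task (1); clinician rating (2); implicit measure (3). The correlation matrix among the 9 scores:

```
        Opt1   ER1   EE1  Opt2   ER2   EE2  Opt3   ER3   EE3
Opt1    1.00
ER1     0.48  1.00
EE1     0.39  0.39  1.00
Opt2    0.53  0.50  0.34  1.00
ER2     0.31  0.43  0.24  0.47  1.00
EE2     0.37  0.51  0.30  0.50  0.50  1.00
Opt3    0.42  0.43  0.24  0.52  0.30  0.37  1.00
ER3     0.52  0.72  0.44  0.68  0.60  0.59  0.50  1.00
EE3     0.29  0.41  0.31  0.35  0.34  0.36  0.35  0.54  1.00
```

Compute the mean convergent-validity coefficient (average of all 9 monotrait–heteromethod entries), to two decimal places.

0.47

Convergent values: 0.53, 0.42, 0.52, 0.43, 0.72, 0.60, 0.30, 0.31, 0.36; mean = 4.19/9 = 0.47.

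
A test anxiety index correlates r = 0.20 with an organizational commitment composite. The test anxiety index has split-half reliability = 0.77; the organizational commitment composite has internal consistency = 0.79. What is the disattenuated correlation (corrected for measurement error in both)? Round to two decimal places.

0.26

r_true = r_obs / √(r_xx · r_yy) = 0.20 / √(0.77 × 0.79) = 0.20 / √0.6083 = 0.20 / 0.7799 ≈ 0.26.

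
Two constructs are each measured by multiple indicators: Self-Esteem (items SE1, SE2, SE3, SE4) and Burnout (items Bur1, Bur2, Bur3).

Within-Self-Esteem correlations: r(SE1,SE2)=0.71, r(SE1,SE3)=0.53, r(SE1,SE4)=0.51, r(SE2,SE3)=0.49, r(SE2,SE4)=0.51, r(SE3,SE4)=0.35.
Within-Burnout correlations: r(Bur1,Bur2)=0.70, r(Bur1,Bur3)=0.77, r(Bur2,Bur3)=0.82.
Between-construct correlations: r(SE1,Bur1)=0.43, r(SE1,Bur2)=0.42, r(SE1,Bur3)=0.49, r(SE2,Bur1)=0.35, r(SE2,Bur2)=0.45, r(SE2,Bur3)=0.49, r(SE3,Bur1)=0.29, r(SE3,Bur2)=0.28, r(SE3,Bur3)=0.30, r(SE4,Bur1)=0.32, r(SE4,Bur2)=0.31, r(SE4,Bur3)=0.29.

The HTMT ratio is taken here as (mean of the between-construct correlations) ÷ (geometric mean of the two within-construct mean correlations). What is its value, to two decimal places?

0.59

Mean heterotrait r = 4.42/12 = 0.3683.
Mean within-SE = 3.10/6 = 0.5167; mean within-Bur = 2.29/3 = 0.7633.
Geometric mean = √(0.5167 × 0.7633) = 0.6280.
HTMT = 0.3683 / 0.6280 = 0.59.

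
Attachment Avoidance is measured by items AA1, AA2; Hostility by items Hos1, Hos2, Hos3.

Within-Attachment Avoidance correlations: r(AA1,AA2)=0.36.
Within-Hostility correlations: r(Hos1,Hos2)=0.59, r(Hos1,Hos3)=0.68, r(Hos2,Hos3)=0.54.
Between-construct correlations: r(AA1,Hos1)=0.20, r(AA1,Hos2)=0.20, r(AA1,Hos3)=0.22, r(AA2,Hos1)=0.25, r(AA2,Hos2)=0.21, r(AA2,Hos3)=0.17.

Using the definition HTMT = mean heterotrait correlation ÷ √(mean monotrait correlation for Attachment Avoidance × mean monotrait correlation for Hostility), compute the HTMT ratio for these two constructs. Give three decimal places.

0.447

Between-construct mean = 1.25/6 = 0.2083.
Mean within-AA = 0.36/1 = 0.3600; mean within-Hos = 1.81/3 = 0.6033.
Geometric mean = √(0.3600 × 0.6033) = 0.4660.
HTMT = 0.2083 / 0.4660 = 0.447.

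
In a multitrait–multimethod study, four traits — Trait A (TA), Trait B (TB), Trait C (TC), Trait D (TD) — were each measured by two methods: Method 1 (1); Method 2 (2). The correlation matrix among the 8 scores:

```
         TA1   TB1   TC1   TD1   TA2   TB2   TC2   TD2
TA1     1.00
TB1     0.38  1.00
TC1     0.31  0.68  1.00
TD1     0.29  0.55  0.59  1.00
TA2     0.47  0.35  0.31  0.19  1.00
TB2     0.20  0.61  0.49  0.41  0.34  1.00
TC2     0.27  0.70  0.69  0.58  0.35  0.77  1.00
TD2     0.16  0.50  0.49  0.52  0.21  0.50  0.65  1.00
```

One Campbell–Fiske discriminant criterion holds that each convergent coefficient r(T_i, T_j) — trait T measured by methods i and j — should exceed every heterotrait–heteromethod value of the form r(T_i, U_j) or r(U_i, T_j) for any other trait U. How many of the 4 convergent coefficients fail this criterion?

3

Convergent coefficients and their comparison sets:
TA (methods 1·2): 0.47 vs {0.20, 0.35, 0.27, 0.31, 0.16, 0.19} → pass.
TB (methods 1·2): 0.61 vs {0.35, 0.20, 0.70, 0.49, 0.50, 0.41} → fail.
TC (methods 1·2): 0.69 vs {0.31, 0.27, 0.49, 0.70, 0.49, 0.58} → fail.
TD (methods 1·2): 0.52 vs {0.19, 0.16, 0.41, 0.50, 0.58, 0.49} → fail.
3 of 4 fail.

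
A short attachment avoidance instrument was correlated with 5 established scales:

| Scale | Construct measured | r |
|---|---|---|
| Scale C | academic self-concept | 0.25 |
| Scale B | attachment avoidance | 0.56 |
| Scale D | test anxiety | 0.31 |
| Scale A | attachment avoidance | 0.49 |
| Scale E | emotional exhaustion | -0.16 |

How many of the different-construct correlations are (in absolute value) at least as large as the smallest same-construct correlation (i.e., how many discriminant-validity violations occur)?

0

Convergent (same construct = attachment avoidance): Scale B, Scale A.
Smallest convergent = 0.49. Discriminant |r|: 0.25, 0.31, 0.16; count ≥ 0.49 → 0.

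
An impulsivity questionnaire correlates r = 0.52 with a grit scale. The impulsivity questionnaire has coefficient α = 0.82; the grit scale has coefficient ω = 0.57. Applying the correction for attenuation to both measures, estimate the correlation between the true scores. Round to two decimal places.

0.76

r_true = r_obs / √(r_xx · r_yy) = 0.52 / √(0.82 × 0.57) = 0.52 / √0.4674 = 0.52 / 0.6837 ≈ 0.76.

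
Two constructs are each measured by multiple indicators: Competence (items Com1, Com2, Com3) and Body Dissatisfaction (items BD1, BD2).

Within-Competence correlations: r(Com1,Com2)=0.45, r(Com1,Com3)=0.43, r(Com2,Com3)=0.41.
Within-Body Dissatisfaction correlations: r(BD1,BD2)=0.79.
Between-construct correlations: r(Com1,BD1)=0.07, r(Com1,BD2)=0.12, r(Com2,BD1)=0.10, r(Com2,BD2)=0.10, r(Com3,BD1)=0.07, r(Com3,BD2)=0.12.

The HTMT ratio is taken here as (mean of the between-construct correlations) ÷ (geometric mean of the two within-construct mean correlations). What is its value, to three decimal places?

Between-construct mean = 0.58/6 = 0.0967.
Mean within-Com = 1.29/3 = 0.4300; mean within-BD = 0.79/1 = 0.7900.
Geometric mean = √(0.4300 × 0.7900) = 0.5828.
HTMT = 0.0967 / 0.5828 = 0.166.

0.166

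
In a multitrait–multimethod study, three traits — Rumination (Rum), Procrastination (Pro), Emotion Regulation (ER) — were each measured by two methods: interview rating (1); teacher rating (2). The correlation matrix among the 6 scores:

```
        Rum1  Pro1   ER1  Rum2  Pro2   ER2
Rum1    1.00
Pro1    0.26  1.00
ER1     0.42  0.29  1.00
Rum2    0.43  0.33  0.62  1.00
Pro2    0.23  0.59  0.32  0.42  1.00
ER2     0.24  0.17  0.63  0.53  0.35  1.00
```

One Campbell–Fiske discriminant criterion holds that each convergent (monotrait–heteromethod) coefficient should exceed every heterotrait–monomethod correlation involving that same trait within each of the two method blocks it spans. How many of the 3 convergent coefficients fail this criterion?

Convergent coefficients and their comparison sets:
Rum (methods 1·2): 0.43 vs {0.26, 0.42, 0.42, 0.53} → fail.
Pro (methods 1·2): 0.59 vs {0.26, 0.42, 0.29, 0.35} → pass.
ER (methods 1·2): 0.63 vs {0.42, 0.53, 0.29, 0.35} → pass.
1 of 3 fail.

1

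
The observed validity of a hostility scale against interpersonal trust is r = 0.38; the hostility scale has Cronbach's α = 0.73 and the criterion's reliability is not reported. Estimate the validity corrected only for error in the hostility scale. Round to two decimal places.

0.44

Single correction: r_c = r_obs / √r_xx = 0.38 / √0.73 = 0.38 / 0.8544 ≈ 0.44.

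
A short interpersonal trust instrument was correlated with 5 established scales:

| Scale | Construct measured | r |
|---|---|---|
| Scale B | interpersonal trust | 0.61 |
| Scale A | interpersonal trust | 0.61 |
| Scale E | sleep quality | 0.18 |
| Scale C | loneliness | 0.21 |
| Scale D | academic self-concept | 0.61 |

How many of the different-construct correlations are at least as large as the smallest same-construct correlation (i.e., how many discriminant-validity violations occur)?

Convergent (same construct = interpersonal trust): Scale B, Scale A.
Smallest convergent = 0.61. Discriminant values: 0.18, 0.21, 0.61; count ≥ 0.61 → 1.

1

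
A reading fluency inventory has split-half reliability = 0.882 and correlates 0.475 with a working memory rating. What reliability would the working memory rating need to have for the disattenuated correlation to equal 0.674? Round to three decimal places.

r_true = r_obs / √(r_xx · r_yy) ⇒ 0.674 = 0.475 / √(0.882 · r_yy).
√(0.882 · r_yy) = 0.475 / 0.674 = 0.7047; 0.882 · r_yy = 0.4966; r_yy = 0.4966 / 0.882 ≈ 0.563.

0.563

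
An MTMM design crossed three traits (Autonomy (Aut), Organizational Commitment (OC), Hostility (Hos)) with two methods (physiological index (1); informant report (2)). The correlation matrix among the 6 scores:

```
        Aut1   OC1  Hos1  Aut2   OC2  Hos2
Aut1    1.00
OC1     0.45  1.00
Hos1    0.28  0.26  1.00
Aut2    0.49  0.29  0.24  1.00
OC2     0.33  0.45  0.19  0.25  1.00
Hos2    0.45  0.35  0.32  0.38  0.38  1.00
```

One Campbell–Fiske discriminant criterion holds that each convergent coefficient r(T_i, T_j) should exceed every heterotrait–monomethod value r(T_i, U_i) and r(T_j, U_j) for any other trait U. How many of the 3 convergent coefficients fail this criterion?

Each convergent coefficient versus the relevant comparison correlations:
Aut (methods 1·2): 0.49 vs {0.45, 0.25, 0.28, 0.38} → pass.
OC (methods 1·2): 0.45 vs {0.45, 0.25, 0.26, 0.38} → fail.
Hos (methods 1·2): 0.32 vs {0.28, 0.38, 0.26, 0.38} → fail.
2 of 3 fail.

2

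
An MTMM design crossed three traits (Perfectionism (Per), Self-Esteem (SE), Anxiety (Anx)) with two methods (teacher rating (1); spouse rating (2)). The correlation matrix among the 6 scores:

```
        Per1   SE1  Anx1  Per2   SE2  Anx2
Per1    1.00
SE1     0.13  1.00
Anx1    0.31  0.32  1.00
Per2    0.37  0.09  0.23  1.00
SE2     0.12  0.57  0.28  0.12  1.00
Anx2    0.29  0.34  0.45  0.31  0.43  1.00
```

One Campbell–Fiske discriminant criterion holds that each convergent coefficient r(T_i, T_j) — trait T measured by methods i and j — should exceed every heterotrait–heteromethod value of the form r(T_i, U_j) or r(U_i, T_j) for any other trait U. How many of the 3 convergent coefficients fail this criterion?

Convergent coefficients and their comparison sets:
Per (methods 1·2): 0.37 vs {0.12, 0.09, 0.29, 0.23} → pass.
SE (methods 1·2): 0.57 vs {0.09, 0.12, 0.34, 0.28} → pass.
Anx (methods 1·2): 0.45 vs {0.23, 0.29, 0.28, 0.34} → pass.
0 of 3 fail.

0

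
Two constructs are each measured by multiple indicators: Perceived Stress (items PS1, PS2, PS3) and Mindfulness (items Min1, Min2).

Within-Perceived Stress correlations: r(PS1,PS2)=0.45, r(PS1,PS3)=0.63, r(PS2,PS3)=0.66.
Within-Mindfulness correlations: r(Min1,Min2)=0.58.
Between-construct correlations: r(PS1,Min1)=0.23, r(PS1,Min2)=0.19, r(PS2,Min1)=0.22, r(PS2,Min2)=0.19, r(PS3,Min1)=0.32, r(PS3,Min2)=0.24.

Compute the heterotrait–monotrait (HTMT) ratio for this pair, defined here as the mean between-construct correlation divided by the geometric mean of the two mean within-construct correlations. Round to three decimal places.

0.399

Between-construct mean = 1.39/6 = 0.2317.
Mean within-PS = 1.74/3 = 0.5800; mean within-Min = 0.58/1 = 0.5800.
Geometric mean = √(0.5800 × 0.5800) = 0.5800.
HTMT = 0.2317 / 0.5800 = 0.399.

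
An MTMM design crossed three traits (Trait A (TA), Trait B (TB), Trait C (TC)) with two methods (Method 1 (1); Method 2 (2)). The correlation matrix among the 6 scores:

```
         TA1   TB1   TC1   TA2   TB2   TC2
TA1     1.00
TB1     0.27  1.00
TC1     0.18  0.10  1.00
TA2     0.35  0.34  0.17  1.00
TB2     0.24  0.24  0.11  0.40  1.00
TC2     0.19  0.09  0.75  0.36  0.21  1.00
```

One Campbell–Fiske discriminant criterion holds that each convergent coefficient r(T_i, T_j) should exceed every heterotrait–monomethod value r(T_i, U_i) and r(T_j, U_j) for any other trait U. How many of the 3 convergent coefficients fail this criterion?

2

Checking each validity diagonal entry against its comparison values:
TA (methods 1·2): 0.35 vs {0.27, 0.40, 0.18, 0.36} → fail.
TB (methods 1·2): 0.24 vs {0.27, 0.40, 0.10, 0.21} → fail.
TC (methods 1·2): 0.75 vs {0.18, 0.36, 0.10, 0.21} → pass.
2 of 3 fail.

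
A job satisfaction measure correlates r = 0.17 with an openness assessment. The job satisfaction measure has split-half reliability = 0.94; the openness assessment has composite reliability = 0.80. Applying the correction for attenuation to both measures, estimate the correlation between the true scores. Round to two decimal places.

0.20

r_true = r_obs / √(r_xx · r_yy) = 0.17 / √(0.94 × 0.80) = 0.17 / √0.7520 = 0.17 / 0.8672 ≈ 0.20.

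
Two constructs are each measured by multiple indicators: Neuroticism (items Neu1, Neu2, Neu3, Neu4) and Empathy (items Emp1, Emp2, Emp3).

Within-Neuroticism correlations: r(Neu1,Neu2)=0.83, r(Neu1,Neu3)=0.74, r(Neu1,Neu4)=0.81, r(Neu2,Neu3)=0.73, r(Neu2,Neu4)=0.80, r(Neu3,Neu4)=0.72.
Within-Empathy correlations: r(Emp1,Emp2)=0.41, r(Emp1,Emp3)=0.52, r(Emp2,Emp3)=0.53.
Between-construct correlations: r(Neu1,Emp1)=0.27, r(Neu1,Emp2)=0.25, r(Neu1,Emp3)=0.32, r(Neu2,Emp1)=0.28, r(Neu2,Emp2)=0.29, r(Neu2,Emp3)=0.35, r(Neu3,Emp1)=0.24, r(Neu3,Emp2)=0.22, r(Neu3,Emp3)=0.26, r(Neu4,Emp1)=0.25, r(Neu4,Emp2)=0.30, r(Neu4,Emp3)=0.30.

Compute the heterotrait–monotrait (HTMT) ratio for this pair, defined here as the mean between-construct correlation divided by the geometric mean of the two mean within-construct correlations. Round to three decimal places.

0.453

Between-construct mean = 3.33/12 = 0.2775.
Mean within-Neu = 4.63/6 = 0.7717; mean within-Emp = 1.46/3 = 0.4867.
Geometric mean = √(0.7717 × 0.4867) = 0.6129.
HTMT = 0.2775 / 0.6129 = 0.453.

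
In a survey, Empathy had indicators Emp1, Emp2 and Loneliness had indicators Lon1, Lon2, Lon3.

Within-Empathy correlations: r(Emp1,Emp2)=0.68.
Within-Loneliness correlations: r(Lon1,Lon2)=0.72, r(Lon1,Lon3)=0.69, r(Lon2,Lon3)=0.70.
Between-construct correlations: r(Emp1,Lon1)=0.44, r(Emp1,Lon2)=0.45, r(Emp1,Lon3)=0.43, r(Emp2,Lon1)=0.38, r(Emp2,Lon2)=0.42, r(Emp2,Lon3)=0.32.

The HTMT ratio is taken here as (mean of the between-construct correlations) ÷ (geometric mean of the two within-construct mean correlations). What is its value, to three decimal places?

Between-construct mean = 2.44/6 = 0.4067.
Mean within-Emp = 0.68/1 = 0.6800; mean within-Lon = 2.11/3 = 0.7033.
Geometric mean = √(0.6800 × 0.7033) = 0.6916.
HTMT = 0.4067 / 0.6916 = 0.588.

0.588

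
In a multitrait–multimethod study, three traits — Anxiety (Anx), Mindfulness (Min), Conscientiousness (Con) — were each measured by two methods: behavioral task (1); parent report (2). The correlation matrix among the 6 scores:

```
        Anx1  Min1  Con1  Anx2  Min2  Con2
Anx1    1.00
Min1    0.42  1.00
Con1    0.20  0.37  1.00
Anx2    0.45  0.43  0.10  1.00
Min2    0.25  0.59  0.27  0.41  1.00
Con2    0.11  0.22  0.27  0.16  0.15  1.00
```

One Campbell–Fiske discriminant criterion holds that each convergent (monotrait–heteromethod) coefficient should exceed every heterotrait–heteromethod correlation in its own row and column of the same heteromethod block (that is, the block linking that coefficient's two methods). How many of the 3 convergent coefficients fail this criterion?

1

Checking each validity diagonal entry against its comparison values:
Anx (methods 1·2): 0.45 vs {0.25, 0.43, 0.11, 0.10} → pass.
Min (methods 1·2): 0.59 vs {0.43, 0.25, 0.22, 0.27} → pass.
Con (methods 1·2): 0.27 vs {0.10, 0.11, 0.27, 0.22} → fail.
1 of 3 fail.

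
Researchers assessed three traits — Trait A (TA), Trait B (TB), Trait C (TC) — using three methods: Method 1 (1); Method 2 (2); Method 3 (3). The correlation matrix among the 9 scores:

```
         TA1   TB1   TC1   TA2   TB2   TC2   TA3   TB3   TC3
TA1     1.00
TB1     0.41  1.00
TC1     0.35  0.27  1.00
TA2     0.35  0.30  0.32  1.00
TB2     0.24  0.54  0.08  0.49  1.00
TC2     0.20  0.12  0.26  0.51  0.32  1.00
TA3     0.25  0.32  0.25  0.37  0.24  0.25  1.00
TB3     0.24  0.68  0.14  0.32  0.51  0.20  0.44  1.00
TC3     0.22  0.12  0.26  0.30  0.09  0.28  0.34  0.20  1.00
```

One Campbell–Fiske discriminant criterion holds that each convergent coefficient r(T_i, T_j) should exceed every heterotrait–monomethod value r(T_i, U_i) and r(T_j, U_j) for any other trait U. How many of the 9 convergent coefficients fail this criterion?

6

Each convergent coefficient versus the relevant comparison correlations:
TA (methods 1·2): 0.35 vs {0.41, 0.49, 0.35, 0.51} → fail.
TA (methods 1·3): 0.25 vs {0.41, 0.44, 0.35, 0.34} → fail.
TA (methods 2·3): 0.37 vs {0.49, 0.44, 0.51, 0.34} → fail.
TB (methods 1·2): 0.54 vs {0.41, 0.49, 0.27, 0.32} → pass.
TB (methods 1·3): 0.68 vs {0.41, 0.44, 0.27, 0.20} → pass.
TB (methods 2·3): 0.51 vs {0.49, 0.44, 0.32, 0.20} → pass.
TC (methods 1·2): 0.26 vs {0.35, 0.51, 0.27, 0.32} → fail.
TC (methods 1·3): 0.26 vs {0.35, 0.34, 0.27, 0.20} → fail.
TC (methods 2·3): 0.28 vs {0.51, 0.34, 0.32, 0.20} → fail.
6 of 9 fail.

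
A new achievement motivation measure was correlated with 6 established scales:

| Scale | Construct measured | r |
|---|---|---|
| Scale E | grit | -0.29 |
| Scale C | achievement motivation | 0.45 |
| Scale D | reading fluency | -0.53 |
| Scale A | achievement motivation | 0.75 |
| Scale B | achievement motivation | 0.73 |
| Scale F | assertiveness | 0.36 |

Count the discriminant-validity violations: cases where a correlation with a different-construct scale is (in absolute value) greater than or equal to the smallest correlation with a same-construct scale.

Convergent (same construct = achievement motivation): Scale C, Scale A, Scale B.
Smallest convergent = 0.45. Discriminant |r|: 0.29, 0.53, 0.36; count ≥ 0.45 → 1.

1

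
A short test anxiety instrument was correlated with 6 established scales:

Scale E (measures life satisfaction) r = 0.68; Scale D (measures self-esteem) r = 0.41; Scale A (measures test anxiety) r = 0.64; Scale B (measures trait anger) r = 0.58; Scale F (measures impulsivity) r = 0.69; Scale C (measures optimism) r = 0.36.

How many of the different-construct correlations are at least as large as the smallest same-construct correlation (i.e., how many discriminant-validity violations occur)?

Convergent (same construct = test anxiety): Scale A.
Smallest convergent = 0.64. Discriminant values: 0.68, 0.41, 0.58, 0.69, 0.36; count ≥ 0.64 → 2.

2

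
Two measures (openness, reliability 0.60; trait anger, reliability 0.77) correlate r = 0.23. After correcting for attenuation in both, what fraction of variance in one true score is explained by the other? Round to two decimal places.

Disattenuated r = 0.23 / √(0.60 × 0.77) = 0.23 / 0.6797 = 0.3384.
Shared true-score variance = 0.3384² = 0.1145 ≈ 0.11.

0.11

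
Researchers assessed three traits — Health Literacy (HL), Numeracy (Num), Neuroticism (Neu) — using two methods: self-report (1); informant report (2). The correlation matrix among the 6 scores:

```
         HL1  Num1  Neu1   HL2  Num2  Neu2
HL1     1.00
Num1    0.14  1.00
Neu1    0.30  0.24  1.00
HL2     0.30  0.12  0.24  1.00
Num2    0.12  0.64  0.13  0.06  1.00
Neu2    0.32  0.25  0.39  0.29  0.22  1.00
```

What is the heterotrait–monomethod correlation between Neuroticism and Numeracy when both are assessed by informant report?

0.22

Different traits, same method: r(Neu2, Num2) = 0.22.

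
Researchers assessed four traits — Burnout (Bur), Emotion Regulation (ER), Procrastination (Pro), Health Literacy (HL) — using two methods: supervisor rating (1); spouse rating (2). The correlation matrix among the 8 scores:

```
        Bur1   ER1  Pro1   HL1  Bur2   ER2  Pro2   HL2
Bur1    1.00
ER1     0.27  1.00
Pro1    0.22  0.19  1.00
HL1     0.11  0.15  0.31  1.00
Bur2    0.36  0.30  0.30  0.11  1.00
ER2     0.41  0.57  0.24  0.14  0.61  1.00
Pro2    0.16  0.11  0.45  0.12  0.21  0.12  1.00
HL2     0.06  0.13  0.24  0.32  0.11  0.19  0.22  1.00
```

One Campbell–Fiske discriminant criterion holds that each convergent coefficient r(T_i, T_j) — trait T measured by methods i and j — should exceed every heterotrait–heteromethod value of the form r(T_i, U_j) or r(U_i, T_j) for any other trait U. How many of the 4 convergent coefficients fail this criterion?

Convergent coefficients and their comparison sets:
Bur (methods 1·2): 0.36 vs {0.41, 0.30, 0.16, 0.30, 0.06, 0.11} → fail.
ER (methods 1·2): 0.57 vs {0.30, 0.41, 0.11, 0.24, 0.13, 0.14} → pass.
Pro (methods 1·2): 0.45 vs {0.30, 0.16, 0.24, 0.11, 0.24, 0.12} → pass.
HL (methods 1·2): 0.32 vs {0.11, 0.06, 0.14, 0.13, 0.12, 0.24} → pass.
1 of 4 fail.

1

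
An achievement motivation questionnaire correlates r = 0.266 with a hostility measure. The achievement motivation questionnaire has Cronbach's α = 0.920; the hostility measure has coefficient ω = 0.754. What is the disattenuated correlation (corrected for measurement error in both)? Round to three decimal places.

0.319

r_true = r_obs / √(r_xx · r_yy) = 0.266 / √(0.920 × 0.754) = 0.266 / √0.693680 = 0.266 / 0.8329 ≈ 0.319.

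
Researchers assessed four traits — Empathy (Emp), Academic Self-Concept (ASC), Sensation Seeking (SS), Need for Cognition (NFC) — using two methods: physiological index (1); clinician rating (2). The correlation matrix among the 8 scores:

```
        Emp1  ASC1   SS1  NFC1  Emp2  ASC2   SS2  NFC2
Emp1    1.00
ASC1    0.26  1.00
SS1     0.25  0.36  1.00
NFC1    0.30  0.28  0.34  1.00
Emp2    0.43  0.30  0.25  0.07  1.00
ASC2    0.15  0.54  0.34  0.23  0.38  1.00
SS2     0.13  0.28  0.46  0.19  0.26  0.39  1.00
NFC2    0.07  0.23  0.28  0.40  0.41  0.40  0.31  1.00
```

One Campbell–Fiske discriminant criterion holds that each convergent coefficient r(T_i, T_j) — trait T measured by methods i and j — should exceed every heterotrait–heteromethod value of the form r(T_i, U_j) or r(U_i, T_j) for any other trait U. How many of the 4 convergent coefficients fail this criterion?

0

Each convergent coefficient versus the relevant comparison correlations:
Emp (methods 1·2): 0.43 vs {0.15, 0.30, 0.13, 0.25, 0.07, 0.07} → pass.
ASC (methods 1·2): 0.54 vs {0.30, 0.15, 0.28, 0.34, 0.23, 0.23} → pass.
SS (methods 1·2): 0.46 vs {0.25, 0.13, 0.34, 0.28, 0.28, 0.19} → pass.
NFC (methods 1·2): 0.40 vs {0.07, 0.07, 0.23, 0.23, 0.19, 0.28} → pass.
0 of 4 fail.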